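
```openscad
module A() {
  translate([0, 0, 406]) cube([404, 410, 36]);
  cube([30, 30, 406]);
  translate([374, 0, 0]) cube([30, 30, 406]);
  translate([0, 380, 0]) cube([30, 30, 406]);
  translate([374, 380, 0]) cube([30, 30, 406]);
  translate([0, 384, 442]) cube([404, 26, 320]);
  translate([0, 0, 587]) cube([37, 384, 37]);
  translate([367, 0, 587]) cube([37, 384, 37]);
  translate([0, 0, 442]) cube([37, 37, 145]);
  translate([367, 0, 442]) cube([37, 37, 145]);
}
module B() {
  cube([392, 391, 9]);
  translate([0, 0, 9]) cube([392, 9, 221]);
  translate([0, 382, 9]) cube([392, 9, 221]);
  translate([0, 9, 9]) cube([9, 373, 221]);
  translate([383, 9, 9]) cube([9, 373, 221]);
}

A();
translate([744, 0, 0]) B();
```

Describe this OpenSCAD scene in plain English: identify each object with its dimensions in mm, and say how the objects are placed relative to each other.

A is a chair: 404×410 mm seat, 36 mm thick, top at z = 442 mm, on four 30 mm square corner legs flush with the seat edges. A 26 mm thick backrest slab spans the full seat width, extending 320 mm above the seat top, its back face flush with the seat's +y edge. Two armrests of 37×37 mm section run along each side from the seat's front edge to the front of the backrest, top faces 182 mm above the seat top and outer faces flush with the seat's x-edges; a 37×37 mm post under the front of each armrest stands on the seat at the front corner.

B is an open storage box with external size 392×391×230 mm and wall thickness 9 mm (the base is also 9 mm thick). The base covers the whole footprint; the four walls stand on the base, with the y-facing walls full-width and the x-facing walls fitting between their inner faces.

The open box is on the floor beside the chair on its +x side.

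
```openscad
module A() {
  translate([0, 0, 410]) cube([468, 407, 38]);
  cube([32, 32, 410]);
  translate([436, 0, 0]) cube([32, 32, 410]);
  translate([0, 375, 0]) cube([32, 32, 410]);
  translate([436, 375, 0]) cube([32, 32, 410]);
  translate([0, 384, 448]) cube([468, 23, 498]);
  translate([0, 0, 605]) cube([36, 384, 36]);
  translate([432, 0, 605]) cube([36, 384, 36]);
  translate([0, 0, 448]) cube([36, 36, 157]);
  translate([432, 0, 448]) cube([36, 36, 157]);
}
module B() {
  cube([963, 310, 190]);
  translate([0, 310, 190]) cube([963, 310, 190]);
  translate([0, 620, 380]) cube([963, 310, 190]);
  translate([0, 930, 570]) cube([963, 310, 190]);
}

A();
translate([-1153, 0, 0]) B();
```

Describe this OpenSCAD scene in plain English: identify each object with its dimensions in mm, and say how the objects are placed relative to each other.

A is a chair. The seat is a 468×407×38 mm slab with its top at z = 448 mm, on four 32×32 mm corner legs (flush with the seat edges, standing on z = 0). A flat backrest 23 mm thick, 498 mm tall, spans the full seat width and rises from the seat top along its +y edge, rear face flush with the rear of the seat. Two armrests of 36×36 mm section run along each side from the seat's front edge to the front of the backrest, top faces 193 mm above the seat top and outer faces flush with the seat's x-edges; a 36×36 mm post under the front of each armrest stands on the seat at the front corner.

B is a straight staircase of 4 solid steps. Each step is 963 mm wide (x), 310 mm deep (y, the going) and 190 mm tall (the rise). The first step rests on the floor; each subsequent step sits one going further in +y and one rise higher in +z, directly behind and above the previous step with no overlap.

The staircase is on the floor beside the chair on its −x side.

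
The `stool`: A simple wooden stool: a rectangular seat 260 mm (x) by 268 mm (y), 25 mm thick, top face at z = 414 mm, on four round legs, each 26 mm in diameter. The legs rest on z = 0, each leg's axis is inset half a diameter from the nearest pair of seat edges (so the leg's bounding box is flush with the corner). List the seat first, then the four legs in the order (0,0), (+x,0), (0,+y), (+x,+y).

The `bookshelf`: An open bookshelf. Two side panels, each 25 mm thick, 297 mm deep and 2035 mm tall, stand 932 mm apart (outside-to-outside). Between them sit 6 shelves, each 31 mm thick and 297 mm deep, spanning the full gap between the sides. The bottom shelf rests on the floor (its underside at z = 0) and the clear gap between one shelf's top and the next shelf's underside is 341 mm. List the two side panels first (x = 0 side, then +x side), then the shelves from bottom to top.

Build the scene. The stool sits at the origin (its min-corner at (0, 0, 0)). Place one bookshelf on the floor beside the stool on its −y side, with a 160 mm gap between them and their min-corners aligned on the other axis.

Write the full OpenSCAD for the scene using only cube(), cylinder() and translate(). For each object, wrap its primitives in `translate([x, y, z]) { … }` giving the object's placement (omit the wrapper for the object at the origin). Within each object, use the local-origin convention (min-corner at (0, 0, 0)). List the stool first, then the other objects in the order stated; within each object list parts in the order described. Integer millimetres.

translate([0, 0, 389]) cube([260, 268, 25]);
translate([13, 13, 0]) cylinder(h = 389, r = 13);
translate([247, 13, 0]) cylinder(h = 389, r = 13);
translate([13, 255, 0]) cylinder(h = 389, r = 13);
translate([247, 255, 0]) cylinder(h = 389, r = 13);
translate([0, -457, 0]) {
  cube([25, 297, 2035]);
  translate([907, 0, 0]) cube([25, 297, 2035]);
  translate([25, 0, 0]) cube([882, 297, 31]);
  translate([25, 0, 372]) cube([882, 297, 31]);
  translate([25, 0, 744]) cube([882, 297, 31]);
  translate([25, 0, 1116]) cube([882, 297, 31]);
  translate([25, 0, 1488]) cube([882, 297, 31]);
  translate([25, 0, 1860]) cube([882, 297, 31]);
}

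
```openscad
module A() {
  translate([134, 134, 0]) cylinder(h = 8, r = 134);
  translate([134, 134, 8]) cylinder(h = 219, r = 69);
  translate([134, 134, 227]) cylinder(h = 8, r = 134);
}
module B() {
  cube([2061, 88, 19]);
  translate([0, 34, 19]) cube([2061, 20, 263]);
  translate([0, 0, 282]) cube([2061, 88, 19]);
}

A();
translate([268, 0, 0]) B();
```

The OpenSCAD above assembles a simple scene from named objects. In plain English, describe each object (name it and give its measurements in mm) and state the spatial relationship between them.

A is a spool: two coaxial disc flanges of radius 134 mm and thickness 8 mm, joined by a core cylinder of radius 69 mm and height 219 mm. The lower flange rests on z = 0 and the three cylinders share a vertical axis.

B is an I-beam lying along x, 2061 mm long. Overall section height 301 mm. Two flanges 88 mm wide (y) and 19 mm thick, one on the floor and one at the top; a web 20 mm thick runs between them, centred on the flange width.

The I-beam is against the spool's +x side, with their −y faces flush.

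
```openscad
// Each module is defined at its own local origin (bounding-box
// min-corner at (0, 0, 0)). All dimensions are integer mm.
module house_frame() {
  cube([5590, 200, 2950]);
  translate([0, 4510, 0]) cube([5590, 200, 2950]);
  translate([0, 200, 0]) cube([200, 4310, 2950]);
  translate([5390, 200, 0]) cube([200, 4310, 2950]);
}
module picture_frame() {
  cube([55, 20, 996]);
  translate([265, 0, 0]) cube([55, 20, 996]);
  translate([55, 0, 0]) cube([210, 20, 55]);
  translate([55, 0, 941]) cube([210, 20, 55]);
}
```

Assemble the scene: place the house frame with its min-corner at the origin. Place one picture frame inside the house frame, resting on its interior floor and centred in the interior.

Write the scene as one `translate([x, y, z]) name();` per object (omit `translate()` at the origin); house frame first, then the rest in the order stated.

house_frame();
translate([2635, 2345, 0]) picture_frame();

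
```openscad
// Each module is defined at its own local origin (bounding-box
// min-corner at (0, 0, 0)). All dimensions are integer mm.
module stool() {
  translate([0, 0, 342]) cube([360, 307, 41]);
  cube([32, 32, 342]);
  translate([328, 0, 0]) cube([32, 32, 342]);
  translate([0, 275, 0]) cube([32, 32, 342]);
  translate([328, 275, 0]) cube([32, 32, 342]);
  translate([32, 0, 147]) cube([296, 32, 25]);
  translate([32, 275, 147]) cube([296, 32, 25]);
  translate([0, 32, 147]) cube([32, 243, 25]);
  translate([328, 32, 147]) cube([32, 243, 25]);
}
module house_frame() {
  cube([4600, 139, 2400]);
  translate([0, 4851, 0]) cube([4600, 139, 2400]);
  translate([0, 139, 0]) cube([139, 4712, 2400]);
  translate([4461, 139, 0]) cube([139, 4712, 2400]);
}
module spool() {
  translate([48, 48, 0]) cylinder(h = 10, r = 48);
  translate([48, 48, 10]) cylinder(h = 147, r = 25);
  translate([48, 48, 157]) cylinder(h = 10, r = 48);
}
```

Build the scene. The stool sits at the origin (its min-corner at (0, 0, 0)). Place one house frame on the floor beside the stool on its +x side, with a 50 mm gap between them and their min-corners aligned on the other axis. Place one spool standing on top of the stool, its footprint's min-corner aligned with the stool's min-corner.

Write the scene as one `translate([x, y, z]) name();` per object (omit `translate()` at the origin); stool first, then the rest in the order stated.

stool();
translate([410, 0, 0]) house_frame();
translate([0, 0, 383]) spool();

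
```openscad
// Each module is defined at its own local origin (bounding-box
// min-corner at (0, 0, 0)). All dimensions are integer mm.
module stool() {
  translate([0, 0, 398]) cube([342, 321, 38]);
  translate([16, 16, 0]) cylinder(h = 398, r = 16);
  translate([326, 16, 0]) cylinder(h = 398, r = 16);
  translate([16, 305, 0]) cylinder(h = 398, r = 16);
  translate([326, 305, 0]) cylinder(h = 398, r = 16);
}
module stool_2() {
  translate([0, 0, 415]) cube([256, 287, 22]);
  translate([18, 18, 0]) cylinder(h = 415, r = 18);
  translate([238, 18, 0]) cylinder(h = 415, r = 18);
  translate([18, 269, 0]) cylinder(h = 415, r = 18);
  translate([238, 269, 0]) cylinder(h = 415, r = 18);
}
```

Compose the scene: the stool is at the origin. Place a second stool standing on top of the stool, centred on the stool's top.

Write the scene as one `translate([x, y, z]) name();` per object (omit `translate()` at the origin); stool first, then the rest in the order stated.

stool();
translate([43, 17, 436]) stool_2();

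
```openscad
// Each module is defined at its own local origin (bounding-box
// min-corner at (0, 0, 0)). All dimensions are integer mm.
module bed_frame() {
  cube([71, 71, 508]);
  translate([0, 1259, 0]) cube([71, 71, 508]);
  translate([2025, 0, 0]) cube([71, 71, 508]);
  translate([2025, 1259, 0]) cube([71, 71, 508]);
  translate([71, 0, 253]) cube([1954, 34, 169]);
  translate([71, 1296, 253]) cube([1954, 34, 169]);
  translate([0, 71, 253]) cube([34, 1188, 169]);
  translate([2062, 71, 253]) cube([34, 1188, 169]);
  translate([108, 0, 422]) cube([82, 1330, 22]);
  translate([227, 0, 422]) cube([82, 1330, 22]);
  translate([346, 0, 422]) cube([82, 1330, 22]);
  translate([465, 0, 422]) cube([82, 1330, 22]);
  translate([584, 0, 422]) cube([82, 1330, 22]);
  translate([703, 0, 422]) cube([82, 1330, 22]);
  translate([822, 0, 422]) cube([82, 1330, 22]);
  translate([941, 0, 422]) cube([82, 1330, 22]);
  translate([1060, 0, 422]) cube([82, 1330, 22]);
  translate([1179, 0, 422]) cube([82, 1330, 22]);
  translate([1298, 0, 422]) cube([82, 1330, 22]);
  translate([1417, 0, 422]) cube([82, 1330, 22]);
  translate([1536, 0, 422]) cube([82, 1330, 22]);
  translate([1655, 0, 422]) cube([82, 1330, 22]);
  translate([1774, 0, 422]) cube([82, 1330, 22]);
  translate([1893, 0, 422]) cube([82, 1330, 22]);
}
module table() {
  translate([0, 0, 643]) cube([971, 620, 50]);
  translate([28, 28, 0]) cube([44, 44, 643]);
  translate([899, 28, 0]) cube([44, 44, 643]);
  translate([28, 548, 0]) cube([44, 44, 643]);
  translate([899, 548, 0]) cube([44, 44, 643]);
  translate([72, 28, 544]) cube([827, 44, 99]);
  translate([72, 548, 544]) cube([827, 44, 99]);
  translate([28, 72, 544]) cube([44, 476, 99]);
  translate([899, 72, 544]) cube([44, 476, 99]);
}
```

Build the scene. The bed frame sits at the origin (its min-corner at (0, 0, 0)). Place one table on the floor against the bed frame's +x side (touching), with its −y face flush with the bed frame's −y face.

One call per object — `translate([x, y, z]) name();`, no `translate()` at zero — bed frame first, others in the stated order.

bed_frame();
translate([2096, 0, 0]) table();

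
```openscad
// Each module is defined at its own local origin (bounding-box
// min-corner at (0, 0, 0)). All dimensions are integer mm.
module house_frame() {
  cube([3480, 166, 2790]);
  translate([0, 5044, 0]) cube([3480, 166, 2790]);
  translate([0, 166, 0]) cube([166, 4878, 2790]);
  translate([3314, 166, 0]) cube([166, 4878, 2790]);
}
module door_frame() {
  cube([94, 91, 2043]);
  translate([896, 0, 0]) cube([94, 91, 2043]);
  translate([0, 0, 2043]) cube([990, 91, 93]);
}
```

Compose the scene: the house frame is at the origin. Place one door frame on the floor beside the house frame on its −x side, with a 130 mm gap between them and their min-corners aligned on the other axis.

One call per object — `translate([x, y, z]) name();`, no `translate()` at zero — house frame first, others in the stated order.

house_frame();
translate([-1120, 0, 0]) door_frame();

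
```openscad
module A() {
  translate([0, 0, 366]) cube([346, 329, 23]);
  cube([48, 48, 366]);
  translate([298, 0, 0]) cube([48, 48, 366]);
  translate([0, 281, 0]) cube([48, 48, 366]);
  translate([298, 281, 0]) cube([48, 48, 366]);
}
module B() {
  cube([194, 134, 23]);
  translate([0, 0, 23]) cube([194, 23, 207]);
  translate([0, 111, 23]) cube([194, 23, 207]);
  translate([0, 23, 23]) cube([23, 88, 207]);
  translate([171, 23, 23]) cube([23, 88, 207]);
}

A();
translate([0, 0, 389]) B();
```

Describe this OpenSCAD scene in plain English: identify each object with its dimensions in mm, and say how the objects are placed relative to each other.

A is a four-legged stool. The seat is 346×329 mm, 23 mm thick, top at z = 389 mm. It stands on four square legs, each 48×48 mm in cross-section, from z = 0 to the seat underside, each flush with a corner of the seat.

B is an open storage box with external size 194×134×230 mm and wall thickness 23 mm (the base is also 23 mm thick). The base covers the whole footprint; the four walls stand on the base, with the y-facing walls full-width and the x-facing walls fitting between their inner faces.

The open box is on top of the stool.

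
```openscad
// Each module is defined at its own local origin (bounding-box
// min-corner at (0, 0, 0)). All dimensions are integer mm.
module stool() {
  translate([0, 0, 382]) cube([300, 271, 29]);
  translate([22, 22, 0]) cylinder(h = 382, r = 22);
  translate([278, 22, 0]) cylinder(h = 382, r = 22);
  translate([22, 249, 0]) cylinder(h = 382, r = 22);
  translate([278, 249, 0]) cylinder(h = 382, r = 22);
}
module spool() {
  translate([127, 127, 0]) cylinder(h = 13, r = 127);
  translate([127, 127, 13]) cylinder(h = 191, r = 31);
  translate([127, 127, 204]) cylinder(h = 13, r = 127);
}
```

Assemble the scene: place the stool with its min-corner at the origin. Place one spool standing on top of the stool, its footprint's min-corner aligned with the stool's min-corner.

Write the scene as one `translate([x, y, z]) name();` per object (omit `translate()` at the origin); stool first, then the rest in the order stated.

stool();
translate([0, 0, 411]) spool();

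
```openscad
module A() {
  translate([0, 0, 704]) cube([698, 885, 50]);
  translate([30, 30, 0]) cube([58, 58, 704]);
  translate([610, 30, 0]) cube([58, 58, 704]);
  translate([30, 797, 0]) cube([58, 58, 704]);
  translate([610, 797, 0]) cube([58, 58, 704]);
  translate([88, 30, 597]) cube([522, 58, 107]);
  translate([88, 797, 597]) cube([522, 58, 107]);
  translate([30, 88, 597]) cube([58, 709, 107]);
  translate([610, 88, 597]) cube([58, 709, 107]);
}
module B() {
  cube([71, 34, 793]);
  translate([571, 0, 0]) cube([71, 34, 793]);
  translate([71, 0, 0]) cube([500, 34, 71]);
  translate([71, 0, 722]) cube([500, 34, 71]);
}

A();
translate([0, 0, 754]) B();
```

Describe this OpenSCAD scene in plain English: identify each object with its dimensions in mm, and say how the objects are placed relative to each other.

A is a table: top 698 mm (x) × 885 mm (y), 50 mm thick, upper face at z = 754 mm, on four 58×58 mm square legs, each inset 30 mm from the nearest pair of top edges, running from z = 0 to the bottom of the top. Four apron rails, 58 mm thick and 107 mm tall, run between adjacent legs with their top edges flush with the underside of the top and their outer faces flush with the legs' outer faces.

B is a rectangular picture frame lying in the x–z plane (depth along y). The opening is 500 mm wide (x) by 651 mm tall (z), surrounded by a border 71 mm wide on all four sides. The frame is 34 mm deep and is made of two full-height vertical stiles with two horizontal rails fitted between them.

The picture frame is on top of the table.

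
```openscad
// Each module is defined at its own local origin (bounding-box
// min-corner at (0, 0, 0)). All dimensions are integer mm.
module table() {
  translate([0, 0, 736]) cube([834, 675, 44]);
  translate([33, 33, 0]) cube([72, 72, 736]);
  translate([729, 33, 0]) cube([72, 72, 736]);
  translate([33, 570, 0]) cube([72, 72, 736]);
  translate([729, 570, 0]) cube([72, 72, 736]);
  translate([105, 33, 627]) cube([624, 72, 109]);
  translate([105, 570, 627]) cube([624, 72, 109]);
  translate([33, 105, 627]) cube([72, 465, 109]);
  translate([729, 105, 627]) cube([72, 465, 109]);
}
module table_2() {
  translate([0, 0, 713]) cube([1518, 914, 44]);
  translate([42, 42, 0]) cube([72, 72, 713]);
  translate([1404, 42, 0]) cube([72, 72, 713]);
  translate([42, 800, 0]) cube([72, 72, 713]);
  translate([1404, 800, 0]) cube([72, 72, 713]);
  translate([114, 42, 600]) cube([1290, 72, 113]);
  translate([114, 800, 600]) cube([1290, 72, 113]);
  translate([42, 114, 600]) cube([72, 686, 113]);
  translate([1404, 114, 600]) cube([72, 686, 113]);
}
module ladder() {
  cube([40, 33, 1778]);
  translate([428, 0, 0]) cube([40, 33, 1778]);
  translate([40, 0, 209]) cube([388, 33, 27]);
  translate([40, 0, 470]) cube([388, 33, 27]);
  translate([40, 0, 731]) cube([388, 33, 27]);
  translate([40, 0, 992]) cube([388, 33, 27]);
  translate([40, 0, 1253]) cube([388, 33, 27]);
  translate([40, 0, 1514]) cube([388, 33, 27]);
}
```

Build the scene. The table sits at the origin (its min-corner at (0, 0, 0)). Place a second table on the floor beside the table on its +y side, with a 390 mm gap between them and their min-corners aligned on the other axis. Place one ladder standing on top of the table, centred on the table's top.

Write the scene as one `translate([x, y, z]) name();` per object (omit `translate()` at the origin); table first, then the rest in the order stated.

table();
translate([0, 1065, 0]) table_2();
translate([183, 321, 780]) ladder();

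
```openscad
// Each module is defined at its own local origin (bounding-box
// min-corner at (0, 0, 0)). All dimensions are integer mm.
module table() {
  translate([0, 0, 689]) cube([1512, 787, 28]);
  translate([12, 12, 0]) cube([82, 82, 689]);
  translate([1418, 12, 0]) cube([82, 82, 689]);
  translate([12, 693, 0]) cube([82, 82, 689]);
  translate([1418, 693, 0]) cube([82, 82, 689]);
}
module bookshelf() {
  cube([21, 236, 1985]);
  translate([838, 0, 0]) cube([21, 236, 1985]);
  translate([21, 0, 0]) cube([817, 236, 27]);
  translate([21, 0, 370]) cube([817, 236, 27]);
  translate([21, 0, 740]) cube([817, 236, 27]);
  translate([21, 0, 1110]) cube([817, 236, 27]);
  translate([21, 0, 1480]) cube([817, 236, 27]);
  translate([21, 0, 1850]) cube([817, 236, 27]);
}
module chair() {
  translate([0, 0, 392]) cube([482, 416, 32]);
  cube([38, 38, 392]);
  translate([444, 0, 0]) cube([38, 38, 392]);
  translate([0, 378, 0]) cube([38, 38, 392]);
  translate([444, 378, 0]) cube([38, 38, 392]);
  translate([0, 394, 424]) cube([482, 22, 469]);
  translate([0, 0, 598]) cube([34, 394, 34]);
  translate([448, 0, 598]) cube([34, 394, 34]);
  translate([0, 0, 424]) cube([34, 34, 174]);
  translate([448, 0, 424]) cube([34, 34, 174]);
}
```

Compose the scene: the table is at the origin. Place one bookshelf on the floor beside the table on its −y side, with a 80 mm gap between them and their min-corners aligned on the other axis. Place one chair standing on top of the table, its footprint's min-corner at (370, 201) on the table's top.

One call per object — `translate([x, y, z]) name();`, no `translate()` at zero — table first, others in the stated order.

table();
translate([0, -316, 0]) bookshelf();
translate([370, 201, 717]) chair();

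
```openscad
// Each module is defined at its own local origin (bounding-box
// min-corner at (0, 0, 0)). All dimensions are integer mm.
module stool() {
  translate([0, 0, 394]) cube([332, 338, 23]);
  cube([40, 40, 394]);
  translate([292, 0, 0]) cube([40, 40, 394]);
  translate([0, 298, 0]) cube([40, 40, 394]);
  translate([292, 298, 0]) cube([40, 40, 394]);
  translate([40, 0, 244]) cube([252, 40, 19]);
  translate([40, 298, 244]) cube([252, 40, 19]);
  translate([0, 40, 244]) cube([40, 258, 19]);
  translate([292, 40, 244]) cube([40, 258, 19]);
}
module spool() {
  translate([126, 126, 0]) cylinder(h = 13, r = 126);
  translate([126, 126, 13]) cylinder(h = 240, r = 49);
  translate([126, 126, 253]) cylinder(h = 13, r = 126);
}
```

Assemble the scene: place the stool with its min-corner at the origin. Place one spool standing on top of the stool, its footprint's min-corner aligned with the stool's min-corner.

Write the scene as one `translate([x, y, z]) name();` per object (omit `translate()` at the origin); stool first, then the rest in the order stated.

stool();
translate([0, 0, 417]) spool();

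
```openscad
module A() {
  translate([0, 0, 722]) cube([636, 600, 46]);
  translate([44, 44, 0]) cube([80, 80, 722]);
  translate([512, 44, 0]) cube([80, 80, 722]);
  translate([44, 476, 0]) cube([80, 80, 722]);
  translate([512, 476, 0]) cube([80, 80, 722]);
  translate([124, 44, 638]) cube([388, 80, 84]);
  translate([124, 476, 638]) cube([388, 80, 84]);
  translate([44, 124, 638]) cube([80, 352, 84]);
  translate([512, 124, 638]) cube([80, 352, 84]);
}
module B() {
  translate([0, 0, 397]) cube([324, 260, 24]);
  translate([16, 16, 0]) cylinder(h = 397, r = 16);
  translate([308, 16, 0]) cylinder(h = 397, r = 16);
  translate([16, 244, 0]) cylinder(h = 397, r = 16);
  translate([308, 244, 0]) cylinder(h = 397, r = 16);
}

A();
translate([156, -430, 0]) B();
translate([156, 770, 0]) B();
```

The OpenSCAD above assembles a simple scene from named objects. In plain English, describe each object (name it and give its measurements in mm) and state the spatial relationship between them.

A is a rectangular dining table. The top is 636×600×46 mm with its upper surface at z = 768 mm. It stands on four 80×80 mm square legs, each inset 44 mm from the nearest pair of top edges, running from the floor to the underside of the top. Four apron rails, 80 mm thick and 84 mm tall, run between adjacent legs with their top edges flush with the underside of the top and their outer faces flush with the legs' outer faces.

B is a simple wooden stool: a rectangular seat 324 mm (x) by 260 mm (y), 24 mm thick, top face at z = 421 mm, on four round legs, each 32 mm in diameter. The legs rest on z = 0, each leg's axis is inset half a diameter from the nearest pair of seat edges (so the leg's bounding box is flush with the corner).

Two stools sit around the table at the −y, +y sides.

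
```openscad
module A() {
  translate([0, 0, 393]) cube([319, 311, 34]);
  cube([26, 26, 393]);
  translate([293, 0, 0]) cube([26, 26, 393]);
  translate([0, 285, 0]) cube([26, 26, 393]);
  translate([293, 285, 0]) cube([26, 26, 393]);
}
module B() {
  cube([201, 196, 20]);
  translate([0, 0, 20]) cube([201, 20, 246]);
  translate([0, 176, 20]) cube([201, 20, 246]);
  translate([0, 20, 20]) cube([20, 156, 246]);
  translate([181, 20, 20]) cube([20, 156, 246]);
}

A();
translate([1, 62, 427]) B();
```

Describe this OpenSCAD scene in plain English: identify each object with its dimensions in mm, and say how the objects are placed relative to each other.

A is a four-legged stool. The seat is 319×311 mm, 34 mm thick, top at z = 427 mm. It stands on four square legs, each 26×26 mm in cross-section, from z = 0 to the seat underside, each flush with a corner of the seat.

B is an open-topped rectangular box: outside dimensions 201×196×266 mm, with a uniform wall and base thickness of 20 mm. The base is a full 201×196 slab on the floor; four walls sit on top of the base. The front and back walls (the −y and +y sides) span the full width; the two side walls fit between them.

The open box is on top of the stool.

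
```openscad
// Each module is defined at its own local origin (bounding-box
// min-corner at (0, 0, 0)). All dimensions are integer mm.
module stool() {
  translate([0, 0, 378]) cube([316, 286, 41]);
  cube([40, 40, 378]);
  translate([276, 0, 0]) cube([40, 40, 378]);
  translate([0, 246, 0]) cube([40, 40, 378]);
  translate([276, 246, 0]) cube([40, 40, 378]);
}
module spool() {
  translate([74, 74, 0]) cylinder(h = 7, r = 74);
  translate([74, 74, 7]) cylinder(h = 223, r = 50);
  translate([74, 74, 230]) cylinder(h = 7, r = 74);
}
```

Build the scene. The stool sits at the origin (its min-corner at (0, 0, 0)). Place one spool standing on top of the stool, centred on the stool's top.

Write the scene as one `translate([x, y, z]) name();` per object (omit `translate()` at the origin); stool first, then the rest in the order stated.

stool();
translate([84, 69, 419]) spool();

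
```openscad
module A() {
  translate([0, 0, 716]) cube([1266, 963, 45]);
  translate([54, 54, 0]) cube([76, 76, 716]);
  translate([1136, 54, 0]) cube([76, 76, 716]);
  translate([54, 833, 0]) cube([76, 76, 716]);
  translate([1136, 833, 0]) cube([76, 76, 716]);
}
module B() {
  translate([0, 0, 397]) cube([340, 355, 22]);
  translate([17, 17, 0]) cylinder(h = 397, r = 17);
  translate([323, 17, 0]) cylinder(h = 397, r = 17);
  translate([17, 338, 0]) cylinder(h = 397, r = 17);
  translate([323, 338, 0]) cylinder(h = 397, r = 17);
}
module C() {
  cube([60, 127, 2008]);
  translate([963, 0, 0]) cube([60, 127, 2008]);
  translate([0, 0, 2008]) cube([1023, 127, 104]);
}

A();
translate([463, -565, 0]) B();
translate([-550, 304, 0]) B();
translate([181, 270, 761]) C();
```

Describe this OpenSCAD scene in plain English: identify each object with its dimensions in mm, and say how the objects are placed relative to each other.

A is a table with a 1266×963 mm rectangular top, 45 mm thick, top surface at z = 761 mm, supported by four 76×76 mm square legs, each inset 54 mm from the nearest pair of top edges, running from the floor.

B is a simple wooden stool: a rectangular seat 340 mm (x) by 355 mm (y), 22 mm thick, top face at z = 419 mm, on four round legs, each 34 mm in diameter. The legs rest on z = 0, each leg's axis is inset half a diameter from the nearest pair of seat edges (so the leg's bounding box is flush with the corner).

C is a door frame. The clear opening is 903 mm wide and 2008 mm high. Two 60 mm wide jambs, 127 mm deep, stand either side of the opening from the floor to the top of the opening. A 104 mm thick head sits across the top of both jambs, spanning the full outside width of the frame.

Two stools sit around the table at the −y, −x sides. The door frame is on top of the table.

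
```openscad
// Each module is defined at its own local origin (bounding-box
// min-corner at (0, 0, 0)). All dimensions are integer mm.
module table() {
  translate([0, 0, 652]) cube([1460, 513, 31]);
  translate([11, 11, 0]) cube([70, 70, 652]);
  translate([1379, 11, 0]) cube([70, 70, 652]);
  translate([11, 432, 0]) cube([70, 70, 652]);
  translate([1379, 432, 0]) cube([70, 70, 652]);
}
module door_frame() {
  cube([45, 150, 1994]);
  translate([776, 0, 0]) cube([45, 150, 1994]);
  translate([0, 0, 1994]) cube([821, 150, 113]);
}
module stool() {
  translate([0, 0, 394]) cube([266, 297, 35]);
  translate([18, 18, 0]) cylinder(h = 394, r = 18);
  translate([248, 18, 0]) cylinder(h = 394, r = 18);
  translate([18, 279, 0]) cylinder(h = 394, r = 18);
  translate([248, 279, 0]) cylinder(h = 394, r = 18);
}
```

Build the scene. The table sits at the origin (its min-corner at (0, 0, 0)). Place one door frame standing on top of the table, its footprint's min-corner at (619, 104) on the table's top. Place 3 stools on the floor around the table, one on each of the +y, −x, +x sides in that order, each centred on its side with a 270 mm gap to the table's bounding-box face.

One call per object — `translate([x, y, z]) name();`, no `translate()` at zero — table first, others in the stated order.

table();
translate([619, 104, 683]) door_frame();
translate([597, 783, 0]) stool();
translate([-536, 108, 0]) stool();
translate([1730, 108, 0]) stool();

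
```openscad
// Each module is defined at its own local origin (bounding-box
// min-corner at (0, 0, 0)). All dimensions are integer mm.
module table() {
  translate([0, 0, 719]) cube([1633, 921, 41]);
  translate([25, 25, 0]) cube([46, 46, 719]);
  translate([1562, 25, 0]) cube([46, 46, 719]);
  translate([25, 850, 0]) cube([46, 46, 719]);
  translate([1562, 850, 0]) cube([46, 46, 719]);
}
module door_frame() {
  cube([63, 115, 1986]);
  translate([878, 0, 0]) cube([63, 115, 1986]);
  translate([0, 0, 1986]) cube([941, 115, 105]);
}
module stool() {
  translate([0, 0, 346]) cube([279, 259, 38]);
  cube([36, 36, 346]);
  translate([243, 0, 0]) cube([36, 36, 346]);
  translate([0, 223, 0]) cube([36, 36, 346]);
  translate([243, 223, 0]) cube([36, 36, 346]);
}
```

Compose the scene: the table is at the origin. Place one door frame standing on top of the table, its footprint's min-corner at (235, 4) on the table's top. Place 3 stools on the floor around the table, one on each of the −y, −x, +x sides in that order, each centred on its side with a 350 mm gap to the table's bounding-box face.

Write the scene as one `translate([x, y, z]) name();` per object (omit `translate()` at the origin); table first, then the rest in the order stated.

table();
translate([235, 4, 760]) door_frame();
translate([677, -609, 0]) stool();
translate([-629, 331, 0]) stool();
translate([1983, 331, 0]) stool();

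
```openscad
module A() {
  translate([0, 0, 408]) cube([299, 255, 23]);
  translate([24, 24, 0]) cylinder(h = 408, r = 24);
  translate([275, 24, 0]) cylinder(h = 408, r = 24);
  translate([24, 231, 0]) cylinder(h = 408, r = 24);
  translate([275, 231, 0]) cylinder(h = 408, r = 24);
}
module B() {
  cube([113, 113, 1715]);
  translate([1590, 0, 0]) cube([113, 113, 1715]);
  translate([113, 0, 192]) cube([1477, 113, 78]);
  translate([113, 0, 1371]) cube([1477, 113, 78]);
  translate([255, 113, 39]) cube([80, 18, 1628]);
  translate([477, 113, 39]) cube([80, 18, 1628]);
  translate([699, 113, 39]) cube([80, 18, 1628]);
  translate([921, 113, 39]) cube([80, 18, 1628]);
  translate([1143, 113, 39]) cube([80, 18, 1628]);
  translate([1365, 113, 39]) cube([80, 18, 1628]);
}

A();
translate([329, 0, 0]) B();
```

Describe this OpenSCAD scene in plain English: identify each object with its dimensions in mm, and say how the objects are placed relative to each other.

A is a simple wooden stool: a rectangular seat 299 mm (x) by 255 mm (y), 23 mm thick, top face at z = 431 mm, on four round legs, each 48 mm in diameter. The legs rest on z = 0, each leg's axis is inset half a diameter from the nearest pair of seat edges (so the leg's bounding box is flush with the corner).

B is a fence section. Two 113×113 mm posts, 1715 mm tall, stand on the floor with a clear span of 1477 mm between their inner faces. Two horizontal rails of 113×78 mm section span the gap between the posts with their undersides at z = 192 mm and z = 1371 mm, flush with the posts' −y face. 6 pickets, each 80 mm wide, 18 mm thick and 1628 mm tall, are fixed to the +y face of the rails with their bottoms at z = 39 mm, evenly spaced across the span with equal gaps (rounded down to the nearest mm) at the −x end and between each pair — any rounding remainder accumulates at the +x end.

The fence section is on the floor beside the stool on its +x side.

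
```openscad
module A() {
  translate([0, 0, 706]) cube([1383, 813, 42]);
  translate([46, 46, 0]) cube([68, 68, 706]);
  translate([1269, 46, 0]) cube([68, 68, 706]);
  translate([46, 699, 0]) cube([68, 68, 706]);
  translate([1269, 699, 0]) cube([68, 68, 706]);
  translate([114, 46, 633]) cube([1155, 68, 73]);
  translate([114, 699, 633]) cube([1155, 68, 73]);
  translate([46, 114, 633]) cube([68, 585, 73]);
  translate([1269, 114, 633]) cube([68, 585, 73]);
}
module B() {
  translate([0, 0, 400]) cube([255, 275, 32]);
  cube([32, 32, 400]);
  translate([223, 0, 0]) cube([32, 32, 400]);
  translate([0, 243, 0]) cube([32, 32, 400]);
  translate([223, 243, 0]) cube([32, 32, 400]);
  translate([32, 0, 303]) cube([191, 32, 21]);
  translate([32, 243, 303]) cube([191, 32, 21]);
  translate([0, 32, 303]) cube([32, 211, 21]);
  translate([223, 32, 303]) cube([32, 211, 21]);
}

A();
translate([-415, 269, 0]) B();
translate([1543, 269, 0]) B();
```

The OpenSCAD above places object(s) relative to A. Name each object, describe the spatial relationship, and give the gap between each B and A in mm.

A is a table. B is a stool. Two stools sit around the table at the −x, +x sides. The gap between each stool and the table is 160 mm.

Each stool's nearest face is 160 mm from the table's bounding box.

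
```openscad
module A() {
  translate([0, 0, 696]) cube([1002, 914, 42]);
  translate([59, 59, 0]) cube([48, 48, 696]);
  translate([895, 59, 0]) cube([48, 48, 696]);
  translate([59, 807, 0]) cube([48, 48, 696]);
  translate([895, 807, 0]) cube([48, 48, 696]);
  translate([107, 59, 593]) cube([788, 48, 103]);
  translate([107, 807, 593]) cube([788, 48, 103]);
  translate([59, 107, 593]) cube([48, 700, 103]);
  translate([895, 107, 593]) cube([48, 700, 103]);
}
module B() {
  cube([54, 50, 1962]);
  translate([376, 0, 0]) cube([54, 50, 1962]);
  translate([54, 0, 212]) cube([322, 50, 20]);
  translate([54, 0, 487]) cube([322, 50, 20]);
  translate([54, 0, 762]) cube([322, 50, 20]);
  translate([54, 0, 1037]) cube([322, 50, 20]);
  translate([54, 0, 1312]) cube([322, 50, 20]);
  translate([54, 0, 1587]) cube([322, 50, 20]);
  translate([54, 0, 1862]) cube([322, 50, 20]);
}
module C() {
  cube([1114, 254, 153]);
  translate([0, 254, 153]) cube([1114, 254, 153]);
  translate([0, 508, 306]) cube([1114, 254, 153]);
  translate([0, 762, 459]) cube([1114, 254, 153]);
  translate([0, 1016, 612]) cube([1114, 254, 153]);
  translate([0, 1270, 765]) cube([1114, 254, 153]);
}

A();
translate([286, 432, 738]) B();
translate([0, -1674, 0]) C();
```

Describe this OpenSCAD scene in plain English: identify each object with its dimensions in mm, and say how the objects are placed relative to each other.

A is a table with a 1002×914 mm rectangular top, 42 mm thick, top surface at z = 738 mm, supported by four 48×48 mm square legs, each inset 59 mm from the nearest pair of top edges, running from the floor. Four apron rails, 48 mm thick and 103 mm tall, run between adjacent legs with their top edges flush with the underside of the top and their outer faces flush with the legs' outer faces.

B is a straight ladder. Two 54×50 mm vertical rails, 1962 mm tall, stand 430 mm apart (outside-to-outside) with their front faces coplanar on the −y side. 7 rungs, each 50 mm deep and 20 mm tall, span between the inner faces of the rails, front faces flush with the rails. The lowest rung's underside is at z = 212 mm and rungs are spaced 275 mm apart (underside to underside).

C is a straight staircase of 6 solid steps. Each step is 1114 mm wide (x), 254 mm deep (y, the going) and 153 mm tall (the rise). The first step rests on the floor; each subsequent step sits one going further in +y and one rise higher in +z, directly behind and above the previous step with no overlap.

The ladder is on top of the table, centred. The staircase is on the floor beside the table on its −y side.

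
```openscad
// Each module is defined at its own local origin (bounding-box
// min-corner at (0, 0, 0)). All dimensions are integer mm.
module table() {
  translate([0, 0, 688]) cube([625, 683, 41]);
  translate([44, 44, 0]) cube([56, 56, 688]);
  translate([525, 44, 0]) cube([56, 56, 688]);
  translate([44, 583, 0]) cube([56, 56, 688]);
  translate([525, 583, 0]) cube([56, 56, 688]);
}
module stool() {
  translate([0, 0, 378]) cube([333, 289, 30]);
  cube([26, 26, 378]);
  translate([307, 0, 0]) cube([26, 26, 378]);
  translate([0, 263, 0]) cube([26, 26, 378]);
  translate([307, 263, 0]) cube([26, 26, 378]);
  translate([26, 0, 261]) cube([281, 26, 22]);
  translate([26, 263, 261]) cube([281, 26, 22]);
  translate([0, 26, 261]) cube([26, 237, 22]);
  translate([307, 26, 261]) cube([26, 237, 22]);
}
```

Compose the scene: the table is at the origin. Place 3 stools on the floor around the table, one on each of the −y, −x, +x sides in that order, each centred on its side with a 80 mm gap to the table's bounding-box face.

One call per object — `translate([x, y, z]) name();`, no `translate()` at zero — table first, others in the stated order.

table();
translate([146, -369, 0]) stool();
translate([-413, 197, 0]) stool();
translate([705, 197, 0]) stool();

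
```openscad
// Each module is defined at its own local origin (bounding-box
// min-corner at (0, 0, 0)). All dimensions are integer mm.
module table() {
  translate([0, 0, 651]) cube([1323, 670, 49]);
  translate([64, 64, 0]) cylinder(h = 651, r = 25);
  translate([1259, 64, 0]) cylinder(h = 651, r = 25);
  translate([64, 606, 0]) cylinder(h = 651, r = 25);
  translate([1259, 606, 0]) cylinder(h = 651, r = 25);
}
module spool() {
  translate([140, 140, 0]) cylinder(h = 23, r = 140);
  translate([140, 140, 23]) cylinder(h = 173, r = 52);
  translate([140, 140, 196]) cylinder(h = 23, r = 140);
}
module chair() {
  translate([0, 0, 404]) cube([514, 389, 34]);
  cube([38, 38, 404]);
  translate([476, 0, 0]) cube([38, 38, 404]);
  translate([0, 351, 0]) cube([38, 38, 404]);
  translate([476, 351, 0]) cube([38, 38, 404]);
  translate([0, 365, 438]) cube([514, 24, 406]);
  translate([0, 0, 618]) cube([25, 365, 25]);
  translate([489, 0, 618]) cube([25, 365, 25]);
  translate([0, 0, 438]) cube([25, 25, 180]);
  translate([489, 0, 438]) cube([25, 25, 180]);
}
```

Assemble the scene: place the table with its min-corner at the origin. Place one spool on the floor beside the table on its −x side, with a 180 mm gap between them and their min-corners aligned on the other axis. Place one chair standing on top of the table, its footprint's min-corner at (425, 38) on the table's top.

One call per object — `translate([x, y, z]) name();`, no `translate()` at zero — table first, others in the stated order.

table();
translate([-460, 0, 0]) spool();
translate([425, 38, 700]) chair();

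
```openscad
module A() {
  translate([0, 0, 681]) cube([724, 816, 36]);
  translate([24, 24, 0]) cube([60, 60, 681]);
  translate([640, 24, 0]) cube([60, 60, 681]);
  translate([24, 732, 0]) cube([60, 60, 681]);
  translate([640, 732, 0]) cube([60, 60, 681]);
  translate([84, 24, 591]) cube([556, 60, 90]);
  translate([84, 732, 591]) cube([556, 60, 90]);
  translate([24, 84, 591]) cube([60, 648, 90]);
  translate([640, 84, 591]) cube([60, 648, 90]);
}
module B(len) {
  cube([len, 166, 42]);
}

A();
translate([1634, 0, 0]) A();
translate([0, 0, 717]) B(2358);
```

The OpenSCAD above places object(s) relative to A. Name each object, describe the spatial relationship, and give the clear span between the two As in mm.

A is a table. B is a beam. A beam spans the tops of two tables. The clear span between the two tables is 910 mm.

Second table starts at x = 1634; first ends at x = 724; clear span = 1634 − 724 = 910 mm.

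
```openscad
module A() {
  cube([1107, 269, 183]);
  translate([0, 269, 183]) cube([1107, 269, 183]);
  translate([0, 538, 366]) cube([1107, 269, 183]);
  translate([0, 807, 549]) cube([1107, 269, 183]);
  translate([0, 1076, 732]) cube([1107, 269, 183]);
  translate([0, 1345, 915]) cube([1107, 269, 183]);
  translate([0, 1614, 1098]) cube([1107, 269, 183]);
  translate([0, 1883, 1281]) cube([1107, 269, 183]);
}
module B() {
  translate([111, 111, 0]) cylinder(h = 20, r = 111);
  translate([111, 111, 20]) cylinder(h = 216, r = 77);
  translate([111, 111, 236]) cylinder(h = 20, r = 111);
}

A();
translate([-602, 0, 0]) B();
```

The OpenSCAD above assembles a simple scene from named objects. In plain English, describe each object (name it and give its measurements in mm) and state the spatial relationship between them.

A is a straight staircase of 8 solid steps. Each step is 1107 mm wide (x), 269 mm deep (y, the going) and 183 mm tall (the rise). The first step rests on the floor; each subsequent step sits one going further in +y and one rise higher in +z, directly behind and above the previous step with no overlap.

B is a spool: two coaxial disc flanges of radius 111 mm and thickness 20 mm, joined by a core cylinder of radius 77 mm and height 216 mm. The lower flange rests on z = 0 and the three cylinders share a vertical axis.

The spool is on the floor beside the staircase on its −x side.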